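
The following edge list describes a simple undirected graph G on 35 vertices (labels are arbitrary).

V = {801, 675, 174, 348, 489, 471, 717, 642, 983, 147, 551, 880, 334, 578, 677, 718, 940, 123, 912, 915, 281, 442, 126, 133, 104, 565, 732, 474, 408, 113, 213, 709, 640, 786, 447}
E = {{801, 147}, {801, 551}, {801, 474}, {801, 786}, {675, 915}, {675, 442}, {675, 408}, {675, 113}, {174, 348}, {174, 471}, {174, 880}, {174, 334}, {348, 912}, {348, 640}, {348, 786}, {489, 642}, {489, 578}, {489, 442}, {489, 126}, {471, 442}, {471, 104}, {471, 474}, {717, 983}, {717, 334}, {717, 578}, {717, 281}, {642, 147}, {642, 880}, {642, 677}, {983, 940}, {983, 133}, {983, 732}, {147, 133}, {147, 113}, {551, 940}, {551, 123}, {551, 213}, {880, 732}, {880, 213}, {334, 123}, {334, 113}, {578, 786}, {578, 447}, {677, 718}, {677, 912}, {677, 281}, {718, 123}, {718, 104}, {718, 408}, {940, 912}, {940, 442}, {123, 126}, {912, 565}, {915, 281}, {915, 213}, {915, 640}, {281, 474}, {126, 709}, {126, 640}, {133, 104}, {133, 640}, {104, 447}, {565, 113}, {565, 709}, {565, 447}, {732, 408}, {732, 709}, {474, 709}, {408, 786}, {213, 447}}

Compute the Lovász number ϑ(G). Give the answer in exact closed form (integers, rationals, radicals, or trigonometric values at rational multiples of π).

deg(348) = 4; N(348) = {174, 912, 640, 786}.
deg(334) = 4; N(334) = {174, 717, 123, 113}.
N(489) = {642, 578, 442, 126}, |N(489)| = 4.
Vertex 551 has 4 neighbors: 801, 940, 123, 213.
Every vertex has degree 4 (N=35); this is K(7,3), the Kneser graph.
spec(A) ≈ [4.0, 2.0, -1.0, -3.0] (distinct, 4 d.p.).
−35·(-3) / ((4)−(-3)) = 15 = ϑ(G).
ϑ(G) ≈ 15.000000.

15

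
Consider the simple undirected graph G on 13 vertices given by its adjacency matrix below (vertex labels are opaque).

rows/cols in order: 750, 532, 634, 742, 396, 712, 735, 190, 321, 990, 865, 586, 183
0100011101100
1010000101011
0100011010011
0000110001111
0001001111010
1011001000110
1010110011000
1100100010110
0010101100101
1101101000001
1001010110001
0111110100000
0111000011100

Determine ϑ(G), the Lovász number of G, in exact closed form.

N(990) = {750, 532, 742, 396, 735, 183}, |N(990)| = 6.
deg(321) = 6; N(321) = {634, 396, 735, 190, 865, 183}.
deg(183) = 6; N(183) = {532, 634, 742, 321, 990, 865}.
Vertex 190 has 6 neighbors: 750, 532, 396, 321, 865, 586.
Every vertex has degree 6 (N=13); strongly regular (13,6,2,3).
A has 3 distinct eigenvalues ≈ [6.0, 1.303, -2.303].
ϑ = −N·λ_min/(λ_max−λ_min) = −13·(-sqrt(13)/2 - 1/2)/(6−(-sqrt(13)/2 - 1/2)) = sqrt(13).
≈ 3.6055513 (to 7 d.p.).

sqrt(13)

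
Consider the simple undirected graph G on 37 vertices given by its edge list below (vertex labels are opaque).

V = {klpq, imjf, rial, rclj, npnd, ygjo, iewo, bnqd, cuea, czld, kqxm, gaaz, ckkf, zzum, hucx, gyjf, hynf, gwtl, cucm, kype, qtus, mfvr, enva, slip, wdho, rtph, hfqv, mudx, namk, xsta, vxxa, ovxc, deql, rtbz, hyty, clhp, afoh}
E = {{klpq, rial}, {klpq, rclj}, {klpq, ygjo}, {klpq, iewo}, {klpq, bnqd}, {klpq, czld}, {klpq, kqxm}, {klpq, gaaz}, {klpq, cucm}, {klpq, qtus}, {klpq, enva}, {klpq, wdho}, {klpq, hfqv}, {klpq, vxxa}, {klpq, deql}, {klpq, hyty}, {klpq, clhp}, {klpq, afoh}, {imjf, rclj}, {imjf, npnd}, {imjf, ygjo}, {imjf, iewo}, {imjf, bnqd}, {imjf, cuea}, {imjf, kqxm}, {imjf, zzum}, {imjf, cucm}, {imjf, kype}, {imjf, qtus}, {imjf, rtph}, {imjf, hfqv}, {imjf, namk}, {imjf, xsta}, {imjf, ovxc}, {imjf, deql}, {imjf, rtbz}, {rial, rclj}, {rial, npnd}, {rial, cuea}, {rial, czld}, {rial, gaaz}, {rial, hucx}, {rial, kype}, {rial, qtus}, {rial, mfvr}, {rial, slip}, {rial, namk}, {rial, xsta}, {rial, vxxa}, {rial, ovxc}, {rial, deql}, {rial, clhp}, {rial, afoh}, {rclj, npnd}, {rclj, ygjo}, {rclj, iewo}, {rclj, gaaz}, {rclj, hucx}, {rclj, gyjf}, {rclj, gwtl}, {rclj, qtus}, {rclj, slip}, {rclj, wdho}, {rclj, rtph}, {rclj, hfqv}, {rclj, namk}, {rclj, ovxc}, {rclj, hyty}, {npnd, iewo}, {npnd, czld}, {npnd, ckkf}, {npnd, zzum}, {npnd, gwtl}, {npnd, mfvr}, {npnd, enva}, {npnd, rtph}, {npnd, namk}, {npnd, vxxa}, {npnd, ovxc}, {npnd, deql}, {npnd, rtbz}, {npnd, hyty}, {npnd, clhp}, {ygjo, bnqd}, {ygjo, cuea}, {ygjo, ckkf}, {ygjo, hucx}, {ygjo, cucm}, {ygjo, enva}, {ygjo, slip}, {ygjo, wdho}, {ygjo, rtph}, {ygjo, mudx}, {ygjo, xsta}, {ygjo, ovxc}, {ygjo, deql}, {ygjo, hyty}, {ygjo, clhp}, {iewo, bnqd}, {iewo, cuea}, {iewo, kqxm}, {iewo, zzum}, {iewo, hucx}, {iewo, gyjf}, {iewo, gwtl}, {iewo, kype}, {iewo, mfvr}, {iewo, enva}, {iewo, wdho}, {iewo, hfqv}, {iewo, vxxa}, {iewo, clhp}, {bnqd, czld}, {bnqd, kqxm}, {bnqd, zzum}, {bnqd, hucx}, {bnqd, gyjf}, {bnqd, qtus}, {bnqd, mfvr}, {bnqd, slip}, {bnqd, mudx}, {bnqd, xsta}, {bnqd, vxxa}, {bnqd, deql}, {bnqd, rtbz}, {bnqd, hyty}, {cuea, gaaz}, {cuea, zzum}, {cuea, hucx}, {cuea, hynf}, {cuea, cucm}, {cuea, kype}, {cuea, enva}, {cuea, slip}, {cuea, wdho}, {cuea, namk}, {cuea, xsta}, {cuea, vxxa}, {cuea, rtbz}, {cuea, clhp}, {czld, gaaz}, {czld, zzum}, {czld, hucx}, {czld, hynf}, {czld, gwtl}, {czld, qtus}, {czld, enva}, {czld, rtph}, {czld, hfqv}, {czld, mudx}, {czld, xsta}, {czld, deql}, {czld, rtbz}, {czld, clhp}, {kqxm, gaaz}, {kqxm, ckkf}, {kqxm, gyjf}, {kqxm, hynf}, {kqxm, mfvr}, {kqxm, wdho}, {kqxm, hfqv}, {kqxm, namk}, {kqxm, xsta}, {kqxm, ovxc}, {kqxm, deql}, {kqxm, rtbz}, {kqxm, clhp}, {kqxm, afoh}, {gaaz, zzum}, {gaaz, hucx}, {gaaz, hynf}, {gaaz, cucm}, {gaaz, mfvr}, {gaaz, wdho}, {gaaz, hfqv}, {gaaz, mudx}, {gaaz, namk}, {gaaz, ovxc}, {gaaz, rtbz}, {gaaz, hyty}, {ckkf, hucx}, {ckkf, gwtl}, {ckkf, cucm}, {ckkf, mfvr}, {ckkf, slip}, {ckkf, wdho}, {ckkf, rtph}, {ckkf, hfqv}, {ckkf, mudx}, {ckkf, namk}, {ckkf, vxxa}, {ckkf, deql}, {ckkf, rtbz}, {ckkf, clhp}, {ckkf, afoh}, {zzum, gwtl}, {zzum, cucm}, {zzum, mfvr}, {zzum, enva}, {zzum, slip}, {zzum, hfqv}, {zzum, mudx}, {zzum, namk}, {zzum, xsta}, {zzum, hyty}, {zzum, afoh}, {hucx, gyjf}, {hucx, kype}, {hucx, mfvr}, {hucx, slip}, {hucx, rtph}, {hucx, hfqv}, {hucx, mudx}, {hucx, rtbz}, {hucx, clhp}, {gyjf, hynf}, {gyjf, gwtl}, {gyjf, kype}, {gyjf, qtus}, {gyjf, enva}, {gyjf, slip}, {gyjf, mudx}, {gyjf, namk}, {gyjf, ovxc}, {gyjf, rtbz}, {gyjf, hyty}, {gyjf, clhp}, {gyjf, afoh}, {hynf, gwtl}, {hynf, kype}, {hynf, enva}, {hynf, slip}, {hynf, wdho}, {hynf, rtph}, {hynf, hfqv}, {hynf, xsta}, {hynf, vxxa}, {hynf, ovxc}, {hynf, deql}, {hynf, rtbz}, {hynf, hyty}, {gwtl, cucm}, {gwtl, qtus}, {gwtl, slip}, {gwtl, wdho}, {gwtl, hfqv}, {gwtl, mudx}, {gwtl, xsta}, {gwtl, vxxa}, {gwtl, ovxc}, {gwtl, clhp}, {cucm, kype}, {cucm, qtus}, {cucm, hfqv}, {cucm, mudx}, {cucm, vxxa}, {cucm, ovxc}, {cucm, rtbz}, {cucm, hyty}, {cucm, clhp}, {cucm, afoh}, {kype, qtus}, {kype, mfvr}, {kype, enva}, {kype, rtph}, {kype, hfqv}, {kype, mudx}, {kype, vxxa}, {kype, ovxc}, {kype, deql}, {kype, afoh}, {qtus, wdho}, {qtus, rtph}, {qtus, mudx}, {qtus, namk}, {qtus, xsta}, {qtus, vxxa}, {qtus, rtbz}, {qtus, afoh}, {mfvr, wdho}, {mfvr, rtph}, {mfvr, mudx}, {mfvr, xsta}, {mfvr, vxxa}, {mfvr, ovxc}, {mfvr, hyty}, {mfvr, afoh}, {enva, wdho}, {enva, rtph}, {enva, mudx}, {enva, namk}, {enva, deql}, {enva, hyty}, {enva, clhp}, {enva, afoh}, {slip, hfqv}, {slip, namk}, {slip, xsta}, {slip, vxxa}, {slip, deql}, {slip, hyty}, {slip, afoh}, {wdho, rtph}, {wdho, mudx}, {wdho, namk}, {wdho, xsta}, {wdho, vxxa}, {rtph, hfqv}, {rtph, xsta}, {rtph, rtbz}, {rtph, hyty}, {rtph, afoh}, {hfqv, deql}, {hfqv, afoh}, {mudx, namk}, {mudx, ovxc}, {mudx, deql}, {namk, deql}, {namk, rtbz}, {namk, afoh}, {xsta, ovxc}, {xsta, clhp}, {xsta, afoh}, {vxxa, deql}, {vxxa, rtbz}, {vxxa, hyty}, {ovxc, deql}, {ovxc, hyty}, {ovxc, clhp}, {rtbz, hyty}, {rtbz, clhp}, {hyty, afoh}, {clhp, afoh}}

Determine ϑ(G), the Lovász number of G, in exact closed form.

sqrt(37)

Vertex czld has 18 neighbors: klpq, rial, npnd, bnqd, gaaz, zzum, hucx, hynf, gwtl, qtus, enva, rtph, hfqv, mudx, xsta, deql, rtbz, clhp.
N(klpq) = {rial, rclj, ygjo, iewo, bnqd, czld, kqxm, gaaz, cucm, qtus, enva, wdho, hfqv, vxxa, deql, hyty, clhp, afoh}, |N(klpq)| = 18.
N(afoh) = {klpq, rial, kqxm, ckkf, zzum, gyjf, cucm, kype, qtus, mfvr, enva, slip, rtph, hfqv, namk, xsta, hyty, clhp}, |N(afoh)| = 18.
Vertex hfqv has 18 neighbors: klpq, imjf, rclj, iewo, czld, kqxm, gaaz, ckkf, zzum, hucx, hynf, gwtl, cucm, kype, slip, rtph, deql, afoh.
G on 37 vertices is 18-regular; SR(37,18,8,9) — a Paley graph.
spec(A) ≈ [18.0, 2.541, -3.541] (distinct, 3 d.p.).
With N=37: ϑ(G) = 37·(-(-sqrt(37)/2 - 1/2))/(18−(-sqrt(37)/2 - 1/2)) = sqrt(37).
ϑ(G) ≈ 6.082763.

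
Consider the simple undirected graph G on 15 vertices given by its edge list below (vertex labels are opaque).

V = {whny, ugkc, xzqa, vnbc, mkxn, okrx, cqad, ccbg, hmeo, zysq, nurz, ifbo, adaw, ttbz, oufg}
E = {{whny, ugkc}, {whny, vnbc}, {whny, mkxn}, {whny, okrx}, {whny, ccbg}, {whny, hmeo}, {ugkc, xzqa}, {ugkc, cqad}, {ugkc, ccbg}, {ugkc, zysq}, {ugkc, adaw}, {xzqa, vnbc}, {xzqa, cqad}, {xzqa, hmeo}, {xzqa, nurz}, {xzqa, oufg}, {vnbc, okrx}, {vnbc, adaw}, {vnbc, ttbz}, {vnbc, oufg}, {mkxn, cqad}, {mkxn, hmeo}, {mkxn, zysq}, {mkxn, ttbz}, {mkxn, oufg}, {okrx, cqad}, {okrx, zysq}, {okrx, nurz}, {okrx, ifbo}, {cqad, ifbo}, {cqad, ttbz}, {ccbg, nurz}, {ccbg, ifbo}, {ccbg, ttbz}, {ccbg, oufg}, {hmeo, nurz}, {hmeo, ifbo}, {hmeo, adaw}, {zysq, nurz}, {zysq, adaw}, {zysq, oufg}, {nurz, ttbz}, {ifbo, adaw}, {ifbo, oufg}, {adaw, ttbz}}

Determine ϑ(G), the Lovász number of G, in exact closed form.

deg(cqad) = 6; N(cqad) = {ugkc, xzqa, mkxn, okrx, ifbo, ttbz}.
Vertex ttbz has 6 neighbors: vnbc, mkxn, cqad, ccbg, nurz, adaw.
Vertex okrx has 6 neighbors: whny, vnbc, cqad, zysq, nurz, ifbo.
Vertex adaw has 6 neighbors: ugkc, vnbc, hmeo, zysq, ifbo, ttbz.
6-regular, N=15; this is K(6,2), the Kneser graph.
The 3 distinct eigenvalues: [6.0, 1.0, -3.0].
λ_max=6, λ_min=-3; ϑ = −15·λ_min/(λ_max−λ_min) = 5.
= 5.000000… (decimal).

5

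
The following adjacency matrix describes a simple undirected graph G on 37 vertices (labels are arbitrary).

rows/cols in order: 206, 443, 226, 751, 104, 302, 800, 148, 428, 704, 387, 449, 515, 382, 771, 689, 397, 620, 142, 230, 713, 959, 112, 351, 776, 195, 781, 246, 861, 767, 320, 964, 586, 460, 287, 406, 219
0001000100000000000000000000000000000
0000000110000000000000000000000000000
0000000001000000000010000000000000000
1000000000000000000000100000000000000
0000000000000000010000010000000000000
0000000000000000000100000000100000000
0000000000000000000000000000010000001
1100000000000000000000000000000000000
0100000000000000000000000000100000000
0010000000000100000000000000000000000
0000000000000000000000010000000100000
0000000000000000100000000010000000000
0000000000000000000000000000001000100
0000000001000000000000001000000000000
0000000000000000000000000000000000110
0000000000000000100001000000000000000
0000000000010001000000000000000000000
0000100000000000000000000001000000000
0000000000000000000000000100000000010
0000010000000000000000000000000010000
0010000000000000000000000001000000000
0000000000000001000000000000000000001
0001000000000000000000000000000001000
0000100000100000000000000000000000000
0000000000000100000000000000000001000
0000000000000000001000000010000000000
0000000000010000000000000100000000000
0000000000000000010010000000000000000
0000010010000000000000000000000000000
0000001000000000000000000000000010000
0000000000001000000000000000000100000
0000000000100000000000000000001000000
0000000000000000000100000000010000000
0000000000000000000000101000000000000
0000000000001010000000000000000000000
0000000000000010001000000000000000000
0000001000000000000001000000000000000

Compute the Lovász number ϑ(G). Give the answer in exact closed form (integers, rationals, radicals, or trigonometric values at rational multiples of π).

deg(148) = 2; N(148) = {206, 443}.
Vertex 449 has 2 neighbors: 397, 781.
deg(771) = 2; N(771) = {287, 406}.
deg(713) = 2; N(713) = {226, 246}.
Regular of degree 2 on 37 vertices: connected 2-regular on 37 ⇒ C_{37}.
A has 19 distinct eigenvalues ≈ [2.0, 1.971, 1.886, 1.746, 1.556, 1.321, 1.049, 0.746, 0.421, 0.085, -0.254, -0.586, -0.9, -1.189, -1.444, -1.657, -1.822, -1.935, -1.993].
Lovász (edge-transitive): ϑ = −37·(-2*cos(pi/37))/((2)−(-2*cos(pi/37))) = 37*cos(pi/37)/(cos(pi/37) + 1).
Numerically 18.4666.
α=18, χ(Ḡ)=19; ϑ=37*cos(pi/37)/(cos(pi/37) + 1) lies between (both strict).

37*cos(pi/37)/(cos(pi/37) + 1)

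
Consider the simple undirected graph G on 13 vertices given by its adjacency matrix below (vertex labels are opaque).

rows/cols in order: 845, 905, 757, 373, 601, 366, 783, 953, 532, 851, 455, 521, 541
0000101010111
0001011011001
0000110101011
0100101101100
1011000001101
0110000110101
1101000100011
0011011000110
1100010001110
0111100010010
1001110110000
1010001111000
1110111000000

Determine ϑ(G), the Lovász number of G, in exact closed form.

Vertex 601 has 6 neighbors: 845, 757, 373, 851, 455, 541.
Vertex 521 has 6 neighbors: 845, 757, 783, 953, 532, 851.
N(757) = {601, 366, 953, 851, 521, 541}, |N(757)| = 6.
deg(953) = 6; N(953) = {757, 373, 366, 783, 455, 521}.
Regular of degree 6 on 13 vertices: SR(13,6,2,3) — a Paley graph.
A has 3 distinct eigenvalues ≈ [6.0, 1.303, -2.303].
λ_max=6, λ_min=-sqrt(13)/2 - 1/2; ϑ = −13·λ_min/(λ_max−λ_min) = sqrt(13).
ϑ(G) ≈ 3.60555128.

sqrt(13)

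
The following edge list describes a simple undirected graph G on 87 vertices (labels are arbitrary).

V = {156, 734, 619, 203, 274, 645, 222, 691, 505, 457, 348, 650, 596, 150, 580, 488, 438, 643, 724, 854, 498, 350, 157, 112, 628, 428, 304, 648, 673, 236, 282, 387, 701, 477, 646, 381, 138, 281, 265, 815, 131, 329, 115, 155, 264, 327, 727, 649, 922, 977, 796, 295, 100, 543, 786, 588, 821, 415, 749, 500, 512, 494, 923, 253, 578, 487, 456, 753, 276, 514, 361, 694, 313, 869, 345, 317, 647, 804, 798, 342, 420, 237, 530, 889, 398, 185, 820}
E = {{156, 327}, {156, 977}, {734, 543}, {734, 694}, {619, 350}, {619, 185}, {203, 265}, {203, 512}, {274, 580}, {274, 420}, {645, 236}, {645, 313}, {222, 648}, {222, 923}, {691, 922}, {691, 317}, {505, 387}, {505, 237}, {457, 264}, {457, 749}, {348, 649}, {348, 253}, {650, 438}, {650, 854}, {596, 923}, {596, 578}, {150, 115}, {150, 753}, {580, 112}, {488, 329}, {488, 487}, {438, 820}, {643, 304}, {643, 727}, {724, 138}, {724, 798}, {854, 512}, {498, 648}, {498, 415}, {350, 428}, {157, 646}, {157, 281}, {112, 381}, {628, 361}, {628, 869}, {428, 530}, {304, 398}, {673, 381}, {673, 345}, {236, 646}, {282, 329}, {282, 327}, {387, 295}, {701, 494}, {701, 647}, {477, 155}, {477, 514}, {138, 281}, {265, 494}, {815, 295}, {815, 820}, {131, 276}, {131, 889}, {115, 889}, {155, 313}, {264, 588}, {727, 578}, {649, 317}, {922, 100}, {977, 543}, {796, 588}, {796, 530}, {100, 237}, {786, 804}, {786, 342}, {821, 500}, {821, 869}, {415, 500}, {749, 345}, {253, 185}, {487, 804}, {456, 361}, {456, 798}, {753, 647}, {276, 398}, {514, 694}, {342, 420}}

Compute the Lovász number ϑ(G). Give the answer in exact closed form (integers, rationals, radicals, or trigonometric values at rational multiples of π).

87*cos(pi/87)/(cos(pi/87) + 1)

Vertex 295 has 2 neighbors: 387, 815.
Vertex 701 has 2 neighbors: 494, 647.
deg(222) = 2; N(222) = {648, 923}.
N(588) = {264, 796}, |N(588)| = 2.
deg(v) = 2 for all v (|V|=87); this is C_{87}, the 87-cycle.
Distinct eigenvalues (to 4 d.p.): [2.0, 1.9948, 1.9792, 1.9532, 1.9171, 1.871, 1.8152, 1.7498, 1.6754, 1.5922, 1.5007, 1.4014, 1.2948, 1.1814, 1.0619, 0.9368, 0.8069, 0.6727, 0.5351, 0.3946, 0.2521, 0.1083, -0.0361, -0.1803, -0.3236, -0.4651, -0.6043, -0.7403, -0.8724, -1.0, -1.1224, -1.2389, -1.349, -1.452, -1.5475, -1.6348, -1.7137, -1.7836, -1.8443, -1.8953, -1.9364, -1.9675, -1.9883, -1.9987].
λ_max=2, λ_min=-2*cos(pi/87); ϑ = −87·λ_min/(λ_max−λ_min) = 87*cos(pi/87)/(cos(pi/87) + 1).
≈ 43.48581645 (to 8 d.p.).
43 ≤ 87*cos(pi/87)/(cos(pi/87) + 1) ≤ 44: both strict.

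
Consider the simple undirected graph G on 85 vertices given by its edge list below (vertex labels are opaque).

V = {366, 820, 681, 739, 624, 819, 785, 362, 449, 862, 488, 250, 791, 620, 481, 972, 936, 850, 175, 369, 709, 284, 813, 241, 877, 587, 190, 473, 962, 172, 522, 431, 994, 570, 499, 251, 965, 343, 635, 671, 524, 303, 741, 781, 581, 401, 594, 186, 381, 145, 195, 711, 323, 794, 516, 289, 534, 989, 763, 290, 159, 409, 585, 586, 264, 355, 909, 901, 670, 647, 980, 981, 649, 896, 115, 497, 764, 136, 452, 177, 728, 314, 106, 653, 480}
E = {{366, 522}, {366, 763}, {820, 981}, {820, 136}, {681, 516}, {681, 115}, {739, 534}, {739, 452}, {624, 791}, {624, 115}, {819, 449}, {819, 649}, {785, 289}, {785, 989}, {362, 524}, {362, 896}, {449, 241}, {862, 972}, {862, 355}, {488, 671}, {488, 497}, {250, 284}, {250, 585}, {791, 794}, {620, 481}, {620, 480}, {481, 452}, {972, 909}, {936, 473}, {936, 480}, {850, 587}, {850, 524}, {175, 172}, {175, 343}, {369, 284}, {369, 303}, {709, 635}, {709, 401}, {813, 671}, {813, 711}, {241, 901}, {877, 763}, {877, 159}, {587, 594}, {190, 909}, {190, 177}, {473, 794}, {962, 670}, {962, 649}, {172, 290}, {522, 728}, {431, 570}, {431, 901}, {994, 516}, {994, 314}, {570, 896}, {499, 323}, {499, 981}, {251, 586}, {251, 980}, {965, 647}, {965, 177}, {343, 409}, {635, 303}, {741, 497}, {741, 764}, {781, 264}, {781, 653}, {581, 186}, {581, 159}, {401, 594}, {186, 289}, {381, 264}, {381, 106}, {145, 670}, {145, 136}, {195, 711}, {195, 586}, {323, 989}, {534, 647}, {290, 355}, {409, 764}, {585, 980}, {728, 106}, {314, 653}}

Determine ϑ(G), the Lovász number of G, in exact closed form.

Vertex 850 has 2 neighbors: 587, 524.
deg(343) = 2; N(343) = {175, 409}.
N(586) = {251, 195}, |N(586)| = 2.
N(177) = {190, 965}, |N(177)| = 2.
85-vertex 2-regular graph: this is C_{85}, the 85-cycle.
A has 43 distinct eigenvalues ≈ [2.0, 1.9945, 1.9782, 1.951, 1.9132, 1.8649, 1.8065, 1.7382, 1.6604, 1.5735, 1.478, 1.3745, 1.2634, 1.1455, 1.0213, 0.8915, 0.7568, 0.618, 0.4759, 0.3311, 0.1845, 0.037, -0.1108, -0.258, -0.4038, -0.5473, -0.6879, -0.8247, -0.957, -1.0841, -1.2053, -1.3198, -1.4272, -1.5268, -1.618, -1.7004, -1.7735, -1.837, -1.8904, -1.9334, -1.9659, -1.9877, -1.9986].
λ_max=2, λ_min=-2*cos(pi/85); ϑ = −85·λ_min/(λ_max−λ_min) = 85*cos(pi/85)/(cos(pi/85) + 1).
ϑ(G) ≈ 42.48548257.
Lovász sandwich 42 ≤ 85*cos(pi/85)/(cos(pi/85) + 1) ≤ 43: both strict.

85*cos(pi/85)/(cos(pi/85) + 1)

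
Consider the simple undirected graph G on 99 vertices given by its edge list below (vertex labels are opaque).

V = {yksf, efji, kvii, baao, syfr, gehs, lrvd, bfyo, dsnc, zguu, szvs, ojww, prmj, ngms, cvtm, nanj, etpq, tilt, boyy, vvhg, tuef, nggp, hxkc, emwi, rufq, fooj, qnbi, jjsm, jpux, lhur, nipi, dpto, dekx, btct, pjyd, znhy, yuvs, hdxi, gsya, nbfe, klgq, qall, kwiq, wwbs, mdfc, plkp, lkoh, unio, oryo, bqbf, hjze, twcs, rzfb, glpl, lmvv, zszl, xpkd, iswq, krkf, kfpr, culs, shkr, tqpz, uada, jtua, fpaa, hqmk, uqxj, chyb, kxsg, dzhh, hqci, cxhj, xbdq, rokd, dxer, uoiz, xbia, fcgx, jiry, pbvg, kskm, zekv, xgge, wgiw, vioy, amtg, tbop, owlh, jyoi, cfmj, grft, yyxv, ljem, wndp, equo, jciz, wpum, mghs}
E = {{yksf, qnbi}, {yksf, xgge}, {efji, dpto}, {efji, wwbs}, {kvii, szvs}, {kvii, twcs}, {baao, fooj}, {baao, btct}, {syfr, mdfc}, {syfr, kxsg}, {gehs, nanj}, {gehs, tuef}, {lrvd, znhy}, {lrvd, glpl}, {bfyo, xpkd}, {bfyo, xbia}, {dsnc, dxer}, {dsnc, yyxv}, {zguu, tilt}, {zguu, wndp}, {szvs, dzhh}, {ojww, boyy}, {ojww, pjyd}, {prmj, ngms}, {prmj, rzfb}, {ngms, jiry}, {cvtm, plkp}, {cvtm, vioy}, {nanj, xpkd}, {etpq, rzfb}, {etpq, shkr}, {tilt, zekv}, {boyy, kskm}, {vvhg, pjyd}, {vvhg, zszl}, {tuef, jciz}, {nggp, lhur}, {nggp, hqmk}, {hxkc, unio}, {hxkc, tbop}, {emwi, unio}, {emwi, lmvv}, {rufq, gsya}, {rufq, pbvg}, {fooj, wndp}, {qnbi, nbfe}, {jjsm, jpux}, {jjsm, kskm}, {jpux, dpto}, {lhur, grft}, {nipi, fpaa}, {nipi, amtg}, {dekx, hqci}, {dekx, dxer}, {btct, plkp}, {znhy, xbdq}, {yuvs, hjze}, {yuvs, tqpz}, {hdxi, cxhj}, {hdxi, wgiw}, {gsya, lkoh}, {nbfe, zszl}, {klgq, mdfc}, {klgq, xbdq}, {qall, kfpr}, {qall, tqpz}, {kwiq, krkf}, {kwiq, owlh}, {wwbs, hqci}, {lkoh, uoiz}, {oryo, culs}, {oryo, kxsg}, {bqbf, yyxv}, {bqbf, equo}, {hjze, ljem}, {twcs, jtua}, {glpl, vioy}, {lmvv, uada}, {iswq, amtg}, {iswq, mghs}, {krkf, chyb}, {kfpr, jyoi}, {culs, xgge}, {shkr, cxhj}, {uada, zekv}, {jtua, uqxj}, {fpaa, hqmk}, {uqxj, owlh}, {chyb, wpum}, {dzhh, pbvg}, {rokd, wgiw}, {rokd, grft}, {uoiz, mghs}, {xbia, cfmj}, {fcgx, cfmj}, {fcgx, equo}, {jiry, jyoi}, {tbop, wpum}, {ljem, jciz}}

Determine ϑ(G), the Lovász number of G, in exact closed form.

Vertex zszl has 2 neighbors: vvhg, nbfe.
N(chyb) = {krkf, wpum}, |N(chyb)| = 2.
deg(mdfc) = 2; N(mdfc) = {syfr, klgq}.
Vertex fooj has 2 neighbors: baao, wndp.
99-vertex 2-regular graph: the odd cycle C_{99}.
Distinct eigenvalues (to 5 d.p.): [2.0, 1.99597, 1.98391, 1.96386, 1.9359, 1.90014, 1.85674, 1.80585, 1.7477, 1.68251, 1.61054, 1.53209, 1.44747, 1.35702, 1.26111, 1.16011, 1.05445, 0.94454, 0.83083, 0.71377, 0.59384, 0.47152, 0.3473, 0.22168, 0.09516, -0.03173, -0.1585, -0.28463, -0.40961, -0.53295, -0.65414, -0.77269, -0.88813, -1.0, -1.10784, -1.21122, -1.30972, -1.40295, -1.49053, -1.57211, -1.64735, -1.71597, -1.77767, -1.83222, -1.87939, -1.91899, -1.95086, -1.97488, -1.99094, -1.99899].
−99·(-2*cos(pi/99)) / ((2)−(-2*cos(pi/99))) = 99*cos(pi/99)/(cos(pi/99) + 1) = ϑ(G).
= 49.4875… (decimal).
49 ≤ 99*cos(pi/99)/(cos(pi/99) + 1) ≤ 50: both strict.

99*cos(pi/99)/(cos(pi/99) + 1)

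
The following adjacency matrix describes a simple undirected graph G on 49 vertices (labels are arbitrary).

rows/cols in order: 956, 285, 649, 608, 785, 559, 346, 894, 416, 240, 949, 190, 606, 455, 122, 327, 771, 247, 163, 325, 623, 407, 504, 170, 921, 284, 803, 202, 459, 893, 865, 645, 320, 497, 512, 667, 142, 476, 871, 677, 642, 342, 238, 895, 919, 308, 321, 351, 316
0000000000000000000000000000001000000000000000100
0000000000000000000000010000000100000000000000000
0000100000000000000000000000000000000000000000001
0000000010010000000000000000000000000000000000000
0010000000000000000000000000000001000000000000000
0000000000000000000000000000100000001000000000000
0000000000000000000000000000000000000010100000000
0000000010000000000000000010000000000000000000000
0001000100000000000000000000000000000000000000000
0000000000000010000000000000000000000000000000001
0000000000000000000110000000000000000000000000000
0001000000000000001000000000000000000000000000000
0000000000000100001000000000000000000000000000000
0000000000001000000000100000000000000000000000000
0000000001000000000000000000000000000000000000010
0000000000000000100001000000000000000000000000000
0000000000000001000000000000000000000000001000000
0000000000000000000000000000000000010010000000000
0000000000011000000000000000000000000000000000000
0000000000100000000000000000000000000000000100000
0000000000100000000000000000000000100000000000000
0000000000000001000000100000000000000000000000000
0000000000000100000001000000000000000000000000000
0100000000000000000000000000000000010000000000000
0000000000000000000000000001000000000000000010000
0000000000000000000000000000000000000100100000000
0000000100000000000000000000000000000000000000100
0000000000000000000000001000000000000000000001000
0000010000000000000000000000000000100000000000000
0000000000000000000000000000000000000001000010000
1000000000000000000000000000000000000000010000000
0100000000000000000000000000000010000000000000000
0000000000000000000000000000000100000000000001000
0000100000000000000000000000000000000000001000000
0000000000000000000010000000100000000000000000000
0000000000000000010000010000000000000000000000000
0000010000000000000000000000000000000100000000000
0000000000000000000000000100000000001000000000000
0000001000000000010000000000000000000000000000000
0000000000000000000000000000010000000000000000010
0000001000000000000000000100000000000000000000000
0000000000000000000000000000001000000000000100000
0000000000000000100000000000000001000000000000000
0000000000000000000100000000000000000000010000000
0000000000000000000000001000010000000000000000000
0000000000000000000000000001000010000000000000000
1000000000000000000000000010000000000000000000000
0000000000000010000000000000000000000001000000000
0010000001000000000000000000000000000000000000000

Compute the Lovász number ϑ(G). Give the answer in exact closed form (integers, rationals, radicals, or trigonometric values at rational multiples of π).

N(608) = {416, 190}, |N(608)| = 2.
Vertex 677 has 2 neighbors: 893, 351.
Vertex 308 has 2 neighbors: 202, 320.
Vertex 202 has 2 neighbors: 921, 308.
2-regular, N=49; the odd cycle C_{49}.
spec(A) ≈ [2.0, 1.98358, 1.93459, 1.85383, 1.74264, 1.60283, 1.4367, 1.24698, 1.03679, 0.80957, 0.56906, 0.3192, 0.0641, -0.19205, -0.44504, -0.69073, -0.92508, -1.14423, -1.3446, -1.52289, -1.67618, -1.80194, -1.89811, -1.96312, -1.99589] (distinct, 5 d.p.).
Lovász (edge-transitive): ϑ = −49·(-2*cos(pi/49))/((2)−(-2*cos(pi/49))) = 49*cos(pi/49)/(cos(pi/49) + 1).
≈ 24.47480518 (to 8 d.p.).
Lovász sandwich 24 ≤ 49*cos(pi/49)/(cos(pi/49) + 1) ≤ 25: both strict.

49*cos(pi/49)/(cos(pi/49) + 1)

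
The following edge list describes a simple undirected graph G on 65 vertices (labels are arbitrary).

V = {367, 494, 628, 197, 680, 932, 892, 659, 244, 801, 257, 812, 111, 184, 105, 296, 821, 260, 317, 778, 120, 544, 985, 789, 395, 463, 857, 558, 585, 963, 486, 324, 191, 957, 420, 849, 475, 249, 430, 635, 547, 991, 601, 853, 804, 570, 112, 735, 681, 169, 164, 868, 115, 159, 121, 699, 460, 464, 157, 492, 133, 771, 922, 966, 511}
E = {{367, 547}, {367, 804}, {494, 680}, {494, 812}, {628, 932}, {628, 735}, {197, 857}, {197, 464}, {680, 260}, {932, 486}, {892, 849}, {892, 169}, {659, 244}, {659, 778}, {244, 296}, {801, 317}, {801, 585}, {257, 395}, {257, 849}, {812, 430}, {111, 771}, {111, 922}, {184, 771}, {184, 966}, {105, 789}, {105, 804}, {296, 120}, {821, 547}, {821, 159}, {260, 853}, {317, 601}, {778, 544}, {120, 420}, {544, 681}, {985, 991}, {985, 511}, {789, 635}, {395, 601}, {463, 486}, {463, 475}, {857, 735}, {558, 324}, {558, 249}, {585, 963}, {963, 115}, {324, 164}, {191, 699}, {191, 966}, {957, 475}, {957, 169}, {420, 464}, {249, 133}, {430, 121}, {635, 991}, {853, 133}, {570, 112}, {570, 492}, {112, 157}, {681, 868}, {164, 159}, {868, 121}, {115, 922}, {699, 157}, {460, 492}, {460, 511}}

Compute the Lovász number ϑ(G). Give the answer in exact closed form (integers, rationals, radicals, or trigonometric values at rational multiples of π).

65*cos(pi/65)/(cos(pi/65) + 1)

deg(547) = 2; N(547) = {367, 821}.
deg(395) = 2; N(395) = {257, 601}.
Vertex 296 has 2 neighbors: 244, 120.
N(963) = {585, 115}, |N(963)| = 2.
G on 65 vertices is 2-regular; a single 65-cycle (edge-transitive).
A has 33 distinct eigenvalues ≈ [2.0, 1.991, 1.963, 1.916, 1.852, 1.771, 1.673, 1.559, 1.431, 1.29, 1.136, 0.972, 0.799, 0.618, 0.432, 0.241, 0.048, -0.145, -0.337, -0.525, -0.709, -0.886, -1.055, -1.214, -1.362, -1.497, -1.618, -1.724, -1.814, -1.887, -1.942, -1.979, -1.998].
Lovász: ϑ = −65(-2*cos(pi/65))/(2+-(-1)*2*cos(pi/65)) = 65*cos(pi/65)/(cos(pi/65) + 1).
Numerically 32.48101260.
Sandwich: α(G)=32 ≤ ϑ(G)=65*cos(pi/65)/(cos(pi/65) + 1) ≤ χ(Ḡ)=33 (both strict).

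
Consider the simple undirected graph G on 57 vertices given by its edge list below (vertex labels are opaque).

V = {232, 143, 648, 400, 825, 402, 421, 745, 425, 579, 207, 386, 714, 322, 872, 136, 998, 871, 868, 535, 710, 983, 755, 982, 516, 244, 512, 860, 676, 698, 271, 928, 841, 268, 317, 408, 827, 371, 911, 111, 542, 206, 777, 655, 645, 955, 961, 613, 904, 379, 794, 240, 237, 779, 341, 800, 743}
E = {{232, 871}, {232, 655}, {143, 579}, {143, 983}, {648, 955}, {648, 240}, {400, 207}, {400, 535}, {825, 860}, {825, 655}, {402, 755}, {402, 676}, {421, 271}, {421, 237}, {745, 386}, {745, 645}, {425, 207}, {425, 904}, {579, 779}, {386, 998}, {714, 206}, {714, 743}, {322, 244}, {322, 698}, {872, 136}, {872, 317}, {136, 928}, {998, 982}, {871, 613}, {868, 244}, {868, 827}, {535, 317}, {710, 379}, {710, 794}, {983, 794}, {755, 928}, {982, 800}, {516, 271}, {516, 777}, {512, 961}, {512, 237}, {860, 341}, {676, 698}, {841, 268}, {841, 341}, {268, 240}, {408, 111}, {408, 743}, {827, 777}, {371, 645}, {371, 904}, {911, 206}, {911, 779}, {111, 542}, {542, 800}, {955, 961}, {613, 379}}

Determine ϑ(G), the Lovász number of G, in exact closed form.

57*cos(pi/57)/(cos(pi/57) + 1)

Vertex 904 has 2 neighbors: 425, 371.
Vertex 613 has 2 neighbors: 871, 379.
deg(911) = 2; N(911) = {206, 779}.
Vertex 800 has 2 neighbors: 982, 542.
Regular of degree 2 on 57 vertices: this is C_{57}, the 57-cycle.
A has 29 distinct eigenvalues ≈ [2.0, 1.987861, 1.951593, 1.891634, 1.808714, 1.703839, 1.578281, 1.433565, 1.271447, 1.093896, 0.903067, 0.701275, 0.490971, 0.274707, 0.055109, -0.165159, -0.383421, -0.59703, -0.803391, -1.0, -1.184471, -1.354563, -1.508213, -1.643556, -1.758948, -1.852988, -1.924536, -1.972723, -1.996963].
Lovász (edge-transitive): ϑ = −57·(-2*cos(pi/57))/((2)−(-2*cos(pi/57))) = 57*cos(pi/57)/(cos(pi/57) + 1).
≈ 28.478345 (to 6 d.p.).
Check 28 ≤ 57*cos(pi/57)/(cos(pi/57) + 1) ≤ 29: both strict.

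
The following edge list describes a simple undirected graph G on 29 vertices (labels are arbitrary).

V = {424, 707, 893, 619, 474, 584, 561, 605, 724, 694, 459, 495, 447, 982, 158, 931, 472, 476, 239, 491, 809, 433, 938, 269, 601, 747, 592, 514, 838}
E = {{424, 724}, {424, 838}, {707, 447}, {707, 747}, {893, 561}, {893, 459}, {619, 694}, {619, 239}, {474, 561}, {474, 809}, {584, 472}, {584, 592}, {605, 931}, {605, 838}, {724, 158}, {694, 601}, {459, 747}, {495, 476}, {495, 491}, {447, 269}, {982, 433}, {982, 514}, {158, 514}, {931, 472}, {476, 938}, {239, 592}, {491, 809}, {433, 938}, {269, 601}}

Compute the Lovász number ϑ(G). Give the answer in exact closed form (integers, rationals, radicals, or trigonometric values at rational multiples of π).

N(447) = {707, 269}, |N(447)| = 2.
N(893) = {561, 459}, |N(893)| = 2.
Vertex 605 has 2 neighbors: 931, 838.
Vertex 495 has 2 neighbors: 476, 491.
deg(v) = 2 for all v (|V|=29); this is C_{29}, the 29-cycle.
The 15 distinct eigenvalues: [2.0, 1.953, 1.815, 1.592, 1.295, 0.937, 0.535, 0.108, -0.324, -0.74, -1.122, -1.452, -1.714, -1.895, -1.988].
Lovász: ϑ = −29(-2*cos(pi/29))/(2+-(-1)*2*cos(pi/29)) = 29*cos(pi/29)/(cos(pi/29) + 1).
= 14.45737526… (decimal).
Lovász sandwich 14 ≤ 29*cos(pi/29)/(cos(pi/29) + 1) ≤ 15: both strict.

29*cos(pi/29)/(cos(pi/29) + 1)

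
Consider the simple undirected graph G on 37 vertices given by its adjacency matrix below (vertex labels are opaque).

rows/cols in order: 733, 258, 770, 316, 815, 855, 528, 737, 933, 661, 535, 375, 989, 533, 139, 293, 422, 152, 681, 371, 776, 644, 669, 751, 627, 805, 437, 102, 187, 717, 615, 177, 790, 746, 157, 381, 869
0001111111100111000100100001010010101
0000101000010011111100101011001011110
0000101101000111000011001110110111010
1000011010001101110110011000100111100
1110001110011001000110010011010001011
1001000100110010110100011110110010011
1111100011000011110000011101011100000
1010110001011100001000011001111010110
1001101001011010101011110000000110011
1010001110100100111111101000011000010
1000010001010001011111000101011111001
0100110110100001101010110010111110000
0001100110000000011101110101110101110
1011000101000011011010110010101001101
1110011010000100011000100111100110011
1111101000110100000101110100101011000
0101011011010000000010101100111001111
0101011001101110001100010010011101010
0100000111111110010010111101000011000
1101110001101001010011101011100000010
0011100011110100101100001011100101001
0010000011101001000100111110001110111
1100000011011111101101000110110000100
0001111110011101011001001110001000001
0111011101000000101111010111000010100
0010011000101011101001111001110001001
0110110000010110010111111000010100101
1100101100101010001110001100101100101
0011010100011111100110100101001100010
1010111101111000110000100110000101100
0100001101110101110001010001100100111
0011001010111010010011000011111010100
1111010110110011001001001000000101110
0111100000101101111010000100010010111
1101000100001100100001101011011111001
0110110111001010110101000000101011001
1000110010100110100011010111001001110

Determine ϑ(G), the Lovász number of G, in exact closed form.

deg(187) = 18; N(187) = {770, 316, 855, 737, 375, 989, 533, 139, 293, 422, 371, 776, 669, 805, 102, 615, 177, 381}.
N(157) = {733, 258, 316, 737, 989, 533, 422, 644, 669, 627, 437, 102, 717, 615, 177, 790, 746, 869}, |N(157)| = 18.
Vertex 139 has 18 neighbors: 733, 258, 770, 855, 528, 933, 533, 152, 681, 669, 805, 437, 102, 187, 177, 790, 381, 869.
N(733) = {316, 815, 855, 528, 737, 933, 661, 535, 533, 139, 293, 371, 669, 102, 717, 790, 157, 869}, |N(733)| = 18.
37-vertex 18-regular graph: Paley(37): SR with (k,λ,μ)=(18,8,9).
spec(A) ≈ [18.0, 2.5414, -3.5414] (distinct, 4 d.p.).
Lovász: ϑ = −37(-sqrt(37)/2 - 1/2)/(18+-(-sqrt(37)/2 - 1/2)) = sqrt(37).
Numerically 6.082763.

sqrt(37)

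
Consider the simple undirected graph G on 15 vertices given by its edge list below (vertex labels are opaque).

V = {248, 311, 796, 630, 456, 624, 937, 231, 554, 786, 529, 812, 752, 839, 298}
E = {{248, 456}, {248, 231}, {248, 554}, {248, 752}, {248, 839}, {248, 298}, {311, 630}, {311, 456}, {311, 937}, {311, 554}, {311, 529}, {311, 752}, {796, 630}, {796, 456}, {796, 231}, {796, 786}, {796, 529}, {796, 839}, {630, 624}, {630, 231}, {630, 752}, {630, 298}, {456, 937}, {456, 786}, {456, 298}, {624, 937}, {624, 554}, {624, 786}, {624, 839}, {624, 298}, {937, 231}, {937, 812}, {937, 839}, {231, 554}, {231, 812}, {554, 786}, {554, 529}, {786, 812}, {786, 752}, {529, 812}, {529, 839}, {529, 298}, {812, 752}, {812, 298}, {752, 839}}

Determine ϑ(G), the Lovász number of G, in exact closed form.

N(630) = {311, 796, 624, 231, 752, 298}, |N(630)| = 6.
Vertex 624 has 6 neighbors: 630, 937, 554, 786, 839, 298.
Vertex 456 has 6 neighbors: 248, 311, 796, 937, 786, 298.
N(529) = {311, 796, 554, 812, 839, 298}, |N(529)| = 6.
Regular of degree 6 on 15 vertices: this is K(6,2), the Kneser graph.
Distinct eigenvalues (to 6 d.p.): [6.0, 1.0, -3.0].
Lovász: ϑ = −15(-3)/(6+-1*(-3)) = 5.
≈ 5.0000 (to 4 d.p.).

5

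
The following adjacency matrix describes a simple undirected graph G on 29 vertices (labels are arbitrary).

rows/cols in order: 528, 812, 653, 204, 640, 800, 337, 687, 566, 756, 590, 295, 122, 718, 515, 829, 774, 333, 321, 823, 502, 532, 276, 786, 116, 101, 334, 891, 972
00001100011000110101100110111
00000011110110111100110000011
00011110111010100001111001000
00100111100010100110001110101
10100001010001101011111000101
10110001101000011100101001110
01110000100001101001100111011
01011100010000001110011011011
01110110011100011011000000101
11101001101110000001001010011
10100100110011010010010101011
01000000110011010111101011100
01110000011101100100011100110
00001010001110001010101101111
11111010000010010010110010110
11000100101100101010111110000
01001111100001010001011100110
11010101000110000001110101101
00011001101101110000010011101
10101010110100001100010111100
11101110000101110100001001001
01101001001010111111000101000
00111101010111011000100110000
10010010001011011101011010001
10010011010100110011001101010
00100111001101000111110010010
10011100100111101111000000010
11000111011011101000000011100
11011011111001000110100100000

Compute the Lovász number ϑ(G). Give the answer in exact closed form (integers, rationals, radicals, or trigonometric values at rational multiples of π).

deg(812) = 14; N(812) = {337, 687, 566, 756, 295, 122, 515, 829, 774, 333, 502, 532, 891, 972}.
N(640) = {528, 653, 687, 756, 718, 515, 774, 321, 823, 502, 532, 276, 334, 972}, |N(640)| = 14.
deg(122) = 14; N(122) = {812, 653, 204, 756, 590, 295, 718, 515, 333, 532, 276, 786, 334, 891}.
deg(204) = 14; N(204) = {653, 800, 337, 687, 566, 122, 515, 333, 321, 276, 786, 116, 334, 972}.
14-regular, N=29; SR(29,14,6,7) — a Paley graph.
spec(A) ≈ [14.0, 2.192582, -3.192582] (distinct, 6 d.p.).
Lovász: ϑ = −29(-sqrt(29)/2 - 1/2)/(14+-(-sqrt(29)/2 - 1/2)) = sqrt(29).
ϑ(G) ≈ 5.3852.

sqrt(29)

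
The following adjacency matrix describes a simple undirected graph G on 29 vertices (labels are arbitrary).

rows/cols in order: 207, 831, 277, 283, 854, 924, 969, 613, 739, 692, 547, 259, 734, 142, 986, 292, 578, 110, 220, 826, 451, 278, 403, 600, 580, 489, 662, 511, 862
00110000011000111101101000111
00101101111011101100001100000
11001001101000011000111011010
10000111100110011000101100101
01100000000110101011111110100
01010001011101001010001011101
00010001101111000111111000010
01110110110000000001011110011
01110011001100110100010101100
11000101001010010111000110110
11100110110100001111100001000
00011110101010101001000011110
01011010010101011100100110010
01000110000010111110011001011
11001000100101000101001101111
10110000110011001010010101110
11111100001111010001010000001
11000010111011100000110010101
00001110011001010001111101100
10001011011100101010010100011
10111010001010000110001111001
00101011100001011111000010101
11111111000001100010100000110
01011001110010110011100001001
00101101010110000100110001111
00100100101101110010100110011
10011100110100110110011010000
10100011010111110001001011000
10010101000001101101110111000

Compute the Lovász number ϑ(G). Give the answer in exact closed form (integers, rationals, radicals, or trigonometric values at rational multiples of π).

sqrt(29)

Vertex 489 has 14 neighbors: 277, 924, 739, 547, 259, 142, 986, 292, 220, 451, 600, 580, 511, 862.
deg(277) = 14; N(277) = {207, 831, 854, 613, 739, 547, 292, 578, 451, 278, 403, 580, 489, 511}.
N(578) = {207, 831, 277, 283, 854, 924, 547, 259, 734, 142, 292, 826, 278, 862}, |N(578)| = 14.
deg(613) = 14; N(613) = {831, 277, 283, 924, 969, 739, 692, 826, 278, 403, 600, 580, 511, 862}.
Regular of degree 14 on 29 vertices: strongly regular (29,14,6,7).
spec(A) ≈ [14.0, 2.1926, -3.1926] (distinct, 4 d.p.).
Lovász: ϑ = −29(-sqrt(29)/2 - 1/2)/(14+-(-sqrt(29)/2 - 1/2)) = sqrt(29).
Numerically 5.3851648.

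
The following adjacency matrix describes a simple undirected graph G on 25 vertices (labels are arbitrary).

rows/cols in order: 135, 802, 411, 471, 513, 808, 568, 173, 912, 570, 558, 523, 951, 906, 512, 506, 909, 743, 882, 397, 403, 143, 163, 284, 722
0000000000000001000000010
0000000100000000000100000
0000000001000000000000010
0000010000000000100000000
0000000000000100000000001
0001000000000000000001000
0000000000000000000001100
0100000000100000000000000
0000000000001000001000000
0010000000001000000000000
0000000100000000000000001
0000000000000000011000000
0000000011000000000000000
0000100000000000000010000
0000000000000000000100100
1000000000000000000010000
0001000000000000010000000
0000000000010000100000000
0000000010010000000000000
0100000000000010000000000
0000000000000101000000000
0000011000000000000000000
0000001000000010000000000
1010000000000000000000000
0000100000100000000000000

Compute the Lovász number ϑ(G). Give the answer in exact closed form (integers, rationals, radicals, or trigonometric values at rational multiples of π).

N(163) = {568, 512}, |N(163)| = 2.
N(135) = {506, 284}, |N(135)| = 2.
N(173) = {802, 558}, |N(173)| = 2.
Vertex 568 has 2 neighbors: 143, 163.
25-vertex 2-regular graph: a single 25-cycle (edge-transitive).
The 13 distinct eigenvalues: [2.0, 1.937166, 1.752613, 1.457937, 1.071654, 0.618034, 0.125581, -0.374763, -0.851559, -1.274848, -1.618034, -1.859553, -1.984229].
With N=25: ϑ(G) = 25·(-(-1)*2*cos(pi/25))/(2−(-2*cos(pi/25))) = 25*cos(pi/25)/(cos(pi/25) + 1).
= 12.450522… (decimal).
Sandwich: α(G)=12 ≤ ϑ(G)=25*cos(pi/25)/(cos(pi/25) + 1) ≤ χ(Ḡ)=13 (both strict).

25*cos(pi/25)/(cos(pi/25) + 1)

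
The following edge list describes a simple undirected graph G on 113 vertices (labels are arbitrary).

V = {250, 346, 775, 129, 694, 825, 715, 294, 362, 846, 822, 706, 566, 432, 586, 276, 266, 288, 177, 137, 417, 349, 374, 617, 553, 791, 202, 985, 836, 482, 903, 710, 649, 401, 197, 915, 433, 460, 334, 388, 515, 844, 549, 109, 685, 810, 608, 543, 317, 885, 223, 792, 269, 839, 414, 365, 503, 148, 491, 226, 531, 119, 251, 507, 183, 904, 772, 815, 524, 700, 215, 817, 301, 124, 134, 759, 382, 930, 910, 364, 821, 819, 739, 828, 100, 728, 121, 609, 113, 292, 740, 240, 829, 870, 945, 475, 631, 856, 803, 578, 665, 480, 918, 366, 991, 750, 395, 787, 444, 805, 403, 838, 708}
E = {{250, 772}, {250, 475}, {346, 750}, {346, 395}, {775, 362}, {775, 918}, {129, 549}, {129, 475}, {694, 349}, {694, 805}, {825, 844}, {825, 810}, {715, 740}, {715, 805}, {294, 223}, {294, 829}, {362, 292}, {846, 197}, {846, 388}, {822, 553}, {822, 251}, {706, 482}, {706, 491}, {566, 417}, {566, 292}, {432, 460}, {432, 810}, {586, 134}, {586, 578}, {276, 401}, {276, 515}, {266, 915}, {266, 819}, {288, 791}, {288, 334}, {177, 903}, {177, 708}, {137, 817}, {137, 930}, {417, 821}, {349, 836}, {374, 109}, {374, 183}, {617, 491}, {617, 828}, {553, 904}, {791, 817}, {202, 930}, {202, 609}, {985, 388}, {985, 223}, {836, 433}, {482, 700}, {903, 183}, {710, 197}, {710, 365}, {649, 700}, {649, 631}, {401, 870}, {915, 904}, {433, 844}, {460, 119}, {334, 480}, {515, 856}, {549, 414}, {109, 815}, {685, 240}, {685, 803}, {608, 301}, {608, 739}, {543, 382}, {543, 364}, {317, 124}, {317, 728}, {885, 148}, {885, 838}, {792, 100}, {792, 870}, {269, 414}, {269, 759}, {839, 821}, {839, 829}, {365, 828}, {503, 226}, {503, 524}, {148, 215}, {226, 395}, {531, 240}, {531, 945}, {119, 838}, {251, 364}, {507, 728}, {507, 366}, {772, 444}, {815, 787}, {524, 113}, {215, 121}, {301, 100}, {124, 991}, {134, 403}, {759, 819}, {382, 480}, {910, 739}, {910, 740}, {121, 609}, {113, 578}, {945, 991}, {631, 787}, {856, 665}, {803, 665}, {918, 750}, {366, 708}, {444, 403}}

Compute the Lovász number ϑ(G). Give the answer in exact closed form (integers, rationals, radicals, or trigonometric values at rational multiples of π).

Vertex 113 has 2 neighbors: 524, 578.
Vertex 739 has 2 neighbors: 608, 910.
N(846) = {197, 388}, |N(846)| = 2.
N(805) = {694, 715}, |N(805)| = 2.
113-vertex 2-regular graph: a single 113-cycle (edge-transitive).
A has 57 distinct eigenvalues ≈ [2.0, 1.996909, 1.987646, 1.972239, 1.950736, 1.923203, 1.889726, 1.850408, 1.80537, 1.754752, 1.69871, 1.637418, 1.571064, 1.499854, 1.424009, 1.343762, 1.259361, 1.171068, 1.079155, 0.983906, 0.885616, 0.784589, 0.681137, 0.575579, 0.468242, 0.359458, 0.249563, 0.138897, 0.027801, -0.083381, -0.194305, -0.304628, -0.41401, -0.522112, -0.628601, -0.733146, -0.835425, -0.935122, -1.031929, -1.125546, -1.215684, -1.302064, -1.38442, -1.462497, -1.536053, -1.604861, -1.668709, -1.727399, -1.780749, -1.828596, -1.87079, -1.907202, -1.937718, -1.962246, -1.980708, -1.993048, -1.999227].
Lovász: ϑ = −113(-2*cos(pi/113))/(2+-(-1)*2*cos(pi/113)) = 113*cos(pi/113)/(cos(pi/113) + 1).
≈ 56.4891 (to 4 d.p.).
Check 56 ≤ 113*cos(pi/113)/(cos(pi/113) + 1) ≤ 57: both strict.

113*cos(pi/113)/(cos(pi/113) + 1)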